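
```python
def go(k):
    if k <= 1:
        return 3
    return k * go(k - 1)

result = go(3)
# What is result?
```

go(3) = 3 * 2 * 3 = 18

Answer: 18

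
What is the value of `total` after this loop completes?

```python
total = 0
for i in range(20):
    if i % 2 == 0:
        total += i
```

Sum of even numbers 0 to 19
`total` takes the values: 0 → 2 → 6 → 12 → 20 → 30 → 42 → 56 → 72 → 90

Answer: 90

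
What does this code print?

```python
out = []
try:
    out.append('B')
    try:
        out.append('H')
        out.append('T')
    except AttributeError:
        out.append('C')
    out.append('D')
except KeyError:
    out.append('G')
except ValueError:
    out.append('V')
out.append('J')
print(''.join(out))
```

Execution trace: 'B' (try body) → 'H' (inner try body) → 'T' (inner try body, no exception) → 'D' (try body, no exception) → 'J' (after the try/except). Output: BHTDJ

Answer: BHTDJ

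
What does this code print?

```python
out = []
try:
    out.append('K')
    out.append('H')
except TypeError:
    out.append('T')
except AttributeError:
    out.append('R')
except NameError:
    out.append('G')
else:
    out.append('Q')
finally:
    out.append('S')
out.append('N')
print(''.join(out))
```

Execution trace: 'K' (try body) → 'H' (try body, no exception) → 'Q' (else) → 'S' (finally) → 'N' (after the try/except). Output: KHQSN

Answer: KHQSN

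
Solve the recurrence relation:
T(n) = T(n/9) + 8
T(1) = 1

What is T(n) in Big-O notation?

Each step divides n by 9 and adds 8. After log_9(n) steps we reach T(1)=1. So T(n) = 8·log_9(n) + 1 = O(log n).

Answer: O(log n)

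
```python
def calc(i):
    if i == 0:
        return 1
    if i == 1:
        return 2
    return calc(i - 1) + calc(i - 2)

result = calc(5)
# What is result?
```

Build up from base cases: calc(0)=1, calc(1)=2, calc(2)=3, calc(3)=5, calc(4)=8, calc(5)=13

Answer: 13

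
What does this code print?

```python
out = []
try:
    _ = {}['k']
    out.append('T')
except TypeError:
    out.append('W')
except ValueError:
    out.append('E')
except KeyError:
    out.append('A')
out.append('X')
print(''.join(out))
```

Execution trace: 'A' (except KeyError) → 'X' (after the try/except). Output: AX

Answer: AX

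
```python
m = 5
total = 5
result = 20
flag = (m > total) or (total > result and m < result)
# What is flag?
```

Trace:
`m = 5` → m = 5
`total = 5` → total = 5
`result = 20` → result = 20
`flag = (m > total) or (total > result and m < result)` → flag = False
So flag = False

Answer: False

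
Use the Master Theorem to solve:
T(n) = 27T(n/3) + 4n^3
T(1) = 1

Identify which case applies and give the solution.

a=27, b=3, f(n)=4n^3. log_3(27) = 3. Since c=3 = 3, Case 2 applies: T(n) = Θ(n^log_b(a) · log n) = O(n^3 log n).

Answer: O(n^3 log n) - Case 2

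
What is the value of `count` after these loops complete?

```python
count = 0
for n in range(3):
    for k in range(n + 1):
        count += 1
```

Triangle: 1 + 2 + ... + 3
`count` takes the values: 0 → 1 → 2 → 3 → 4 → 5 → 6

Answer: 6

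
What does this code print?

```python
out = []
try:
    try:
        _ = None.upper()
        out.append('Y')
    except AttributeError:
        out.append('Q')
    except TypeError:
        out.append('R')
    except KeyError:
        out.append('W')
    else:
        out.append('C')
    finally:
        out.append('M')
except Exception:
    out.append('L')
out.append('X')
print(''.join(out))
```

Execution trace: 'Q' (inner except AttributeError) → 'M' (inner finally) → 'X' (after the try/except). Output: QMX

Answer: QMX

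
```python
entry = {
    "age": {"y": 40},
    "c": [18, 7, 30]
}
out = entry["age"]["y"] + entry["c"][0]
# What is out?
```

Trace:
`entry = { ...` → entry = {'age': {'y': 40}, 'c': [18, 7, 30]}
`out = entry["age"]["y"] + entry["c"][0]` → out = 58
So out = 58

Answer: 58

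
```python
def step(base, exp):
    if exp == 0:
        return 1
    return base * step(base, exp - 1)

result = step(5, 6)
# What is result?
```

step(5, 6) = 5 * 5 * 5 * 5 * 5 * 5 = 15625

Answer: 15625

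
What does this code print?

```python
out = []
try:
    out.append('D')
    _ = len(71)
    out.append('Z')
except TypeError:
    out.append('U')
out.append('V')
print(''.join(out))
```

Execution trace: 'D' (try body) → 'U' (except TypeError) → 'V' (after the try/except). Output: DUV

Answer: DUV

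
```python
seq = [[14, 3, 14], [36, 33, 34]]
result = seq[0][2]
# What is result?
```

Trace:
`seq = [[14, 3, 14], [36, 33, 34]]` → seq = [[14, 3, 14], [36, 33, 34]]
`result = seq[0][2]` → result = 14
So result = 14

Answer: 14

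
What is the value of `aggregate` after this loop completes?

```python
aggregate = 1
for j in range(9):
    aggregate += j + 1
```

Start at 1, add 1 to 9 = 46
`aggregate` takes the values: 1 → 2 → 4 → 7 → 11 → 16 → 22 → 29 → 37 → 46

Answer: 46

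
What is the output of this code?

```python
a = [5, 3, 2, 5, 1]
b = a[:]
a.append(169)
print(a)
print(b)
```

Key concept: slice [:] creates copy.
Step by step:
`a = [5, 3, 2, 5, 1]` → a = [5, 3, 2, 5, 1]
`b = a[:]` → b = [5, 3, 2, 5, 1]
`a.append(169)` → a = [5, 3, 2, 5, 1, 169]
`print(a)` → prints [5, 3, 2, 5, 1, 169]
`print(b)` → prints [5, 3, 2, 5, 1]

Answer:
[5, 3, 2, 5, 1, 169]
[5, 3, 2, 5, 1]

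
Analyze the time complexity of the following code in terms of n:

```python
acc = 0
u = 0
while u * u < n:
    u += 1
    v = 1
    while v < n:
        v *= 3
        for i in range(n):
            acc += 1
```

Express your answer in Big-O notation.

Each loop level contributes: √n × log n × n. Multiplying the contributions gives O(n√n log n).

Answer: O(n√n log n)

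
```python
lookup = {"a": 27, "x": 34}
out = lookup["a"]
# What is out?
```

Trace:
`lookup = {"a": 27, "x": 34}` → lookup = {'a': 27, 'x': 34}
`out = lookup["a"]` → out = 27
So out = 27

Answer: 27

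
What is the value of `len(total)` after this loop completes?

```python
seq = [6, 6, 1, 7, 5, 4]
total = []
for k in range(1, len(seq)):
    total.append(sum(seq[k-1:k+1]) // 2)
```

Number of 2-element averages
`total` takes the values: [] → [6] → [6, 3] → [6, 3, 4] → [6, 3, 4, 6] → [6, 3, 4, 6, 4]
So `len(total)` = 5

Answer: 5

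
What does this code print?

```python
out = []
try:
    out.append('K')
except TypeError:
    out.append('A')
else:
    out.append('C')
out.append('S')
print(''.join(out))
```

Execution trace: 'K' (try body, no exception) → 'C' (else) → 'S' (after the try/except). Output: KCS

Answer: KCS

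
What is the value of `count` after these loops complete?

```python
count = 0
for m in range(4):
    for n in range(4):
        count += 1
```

4 * 4 = 16
`count` takes the values: 0 → 1 → 2 → 3 → 4 → 5 → 6 → 7 → 8 → 9 → 10 → 11 → 12 → 13 → 14 → 15 → 16

Answer: 16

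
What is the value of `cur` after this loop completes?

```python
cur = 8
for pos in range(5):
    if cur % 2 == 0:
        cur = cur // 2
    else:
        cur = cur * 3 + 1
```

Collatz-style transformation from 8
`cur` takes the values: 8 → 4 → 2 → 1 → 4 → 2

Answer: 2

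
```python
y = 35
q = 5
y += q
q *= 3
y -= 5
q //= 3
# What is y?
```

Trace:
`y = 35` → y = 35
`q = 5` → q = 5
`y += q` → y = 40
`q *= 3` → q = 15
`y -= 5` → y = 35
`q //= 3` → q = 5
So y = 35

Answer: 35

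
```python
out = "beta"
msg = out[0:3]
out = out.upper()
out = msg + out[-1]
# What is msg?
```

Trace:
`out = "beta"` → out = 'beta'
`msg = out[0:3]` → msg = 'bet'
`out = out.upper()` → out = 'BETA'
`out = msg + out[-1]` → out = 'betA'
So msg = 'bet'

Answer: 'bet'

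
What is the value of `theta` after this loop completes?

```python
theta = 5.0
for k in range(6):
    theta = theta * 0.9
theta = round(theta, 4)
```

Exponential decay: 5.0 * 0.9^6
`theta` takes the values: 5.0 → 4.5 → 4.05 → 3.645 → 3.2805 → 2.95245 → 2.657205 → 2.6572

Answer: 2.6572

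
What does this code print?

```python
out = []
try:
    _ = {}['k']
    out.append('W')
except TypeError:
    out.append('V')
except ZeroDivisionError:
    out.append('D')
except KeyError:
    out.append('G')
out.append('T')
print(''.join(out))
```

Execution trace: 'G' (except KeyError) → 'T' (after the try/except). Output: GT

Answer: GT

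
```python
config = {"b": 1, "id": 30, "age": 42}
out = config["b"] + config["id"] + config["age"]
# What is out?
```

Trace:
`config = {"b": 1, "id": 30, "age": 42}` → config = {'b': 1, 'id': 30, 'age': 42}
`out = config["b"] + config["id"] + config["age"]` → out = 73
So out = 73

Answer: 73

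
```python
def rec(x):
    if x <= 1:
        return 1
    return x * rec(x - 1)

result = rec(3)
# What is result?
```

rec(3) = 3 * 2 * 1 = 6

Answer: 6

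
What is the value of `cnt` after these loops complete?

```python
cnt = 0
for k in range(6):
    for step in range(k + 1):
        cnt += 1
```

Triangle: 1 + 2 + ... + 6
`cnt` takes the values: 0 → 1 → 2 → 3 → 4 → 5 → 6 → 7 → 8 → 9 → 10 → 11 → 12 → 13 → 14 → 15 → 16 → 17 → 18 → 19 → 20 → 21

Answer: 21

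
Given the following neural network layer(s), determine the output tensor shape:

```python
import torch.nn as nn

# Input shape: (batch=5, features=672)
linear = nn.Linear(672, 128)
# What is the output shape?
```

Input: (5, 672) -> Output: (5, 128)

Answer: (5, 128)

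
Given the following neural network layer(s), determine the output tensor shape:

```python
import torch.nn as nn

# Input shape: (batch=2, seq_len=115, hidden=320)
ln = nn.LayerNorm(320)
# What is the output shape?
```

Input: (2, 115, 320) -> Output: (2, 115, 320)

Answer: (2, 115, 320)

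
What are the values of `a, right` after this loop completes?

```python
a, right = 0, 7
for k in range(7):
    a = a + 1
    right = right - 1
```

a goes 0→7, right goes 7→0
`a, right` takes the values: (0, 7) → (1, 7) → (1, 6) → (2, 6) → (2, 5) → (3, 5) → (3, 4) → (4, 4) → (4, 3) → (5, 3) → (5, 2) → (6, 2) → (6, 1) → (7, 1) → (7, 0)

Answer: 7, 0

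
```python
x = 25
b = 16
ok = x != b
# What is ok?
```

Trace:
`x = 25` → x = 25
`b = 16` → b = 16
`ok = x != b` → ok = True
So ok = True

Answer: True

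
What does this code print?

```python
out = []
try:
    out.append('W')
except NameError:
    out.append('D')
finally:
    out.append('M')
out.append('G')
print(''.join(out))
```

Execution trace: 'W' (try body, no exception) → 'M' (finally) → 'G' (after the try/except). Output: WMG

Answer: WMG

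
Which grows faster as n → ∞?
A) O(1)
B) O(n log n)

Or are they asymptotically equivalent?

O(1) vs O(n log n): Higher order terms dominate.

Answer: B) O(n log n) grows faster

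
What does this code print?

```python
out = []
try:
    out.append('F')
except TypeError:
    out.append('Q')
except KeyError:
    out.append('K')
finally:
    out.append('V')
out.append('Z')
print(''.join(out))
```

Execution trace: 'F' (try body, no exception) → 'V' (finally) → 'Z' (after the try/except). Output: FVZ

Answer: FVZ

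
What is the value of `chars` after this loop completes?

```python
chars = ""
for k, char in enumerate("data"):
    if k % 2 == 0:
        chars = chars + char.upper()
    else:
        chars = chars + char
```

Uppercase even positions in 'data'
`chars` takes the values: "" → "D" → "Da" → "DaT" → "DaTa"

Answer: "DaTa"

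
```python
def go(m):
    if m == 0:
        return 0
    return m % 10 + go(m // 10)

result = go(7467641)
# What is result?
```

Sum of digits of 7467641: 1 + 4 + 6 + 7 + 6 + 4 + 7 = 35

Answer: 35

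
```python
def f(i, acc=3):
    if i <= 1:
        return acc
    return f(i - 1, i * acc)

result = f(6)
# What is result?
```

Accumulator trace (n, acc): (6, 3) -> (5, 18) -> (4, 90) -> (3, 360) -> (2, 1080) -> (1, 2160) -> return 2160

Answer: 2160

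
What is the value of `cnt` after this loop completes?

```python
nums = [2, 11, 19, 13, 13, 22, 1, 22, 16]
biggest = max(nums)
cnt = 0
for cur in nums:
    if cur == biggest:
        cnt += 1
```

Count of max value 22 in [2, 11, 19, 13, 13, 22, 1, 22, 16]
`cnt` takes the values: 0 → 1 → 2

Answer: 2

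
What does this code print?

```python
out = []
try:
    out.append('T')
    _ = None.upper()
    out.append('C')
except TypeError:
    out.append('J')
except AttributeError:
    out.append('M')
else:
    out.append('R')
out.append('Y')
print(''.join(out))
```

Execution trace: 'T' (try body) → 'M' (except AttributeError) → 'Y' (after the try/except). Output: TMY

Answer: TMY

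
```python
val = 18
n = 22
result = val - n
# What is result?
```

Trace:
`val = 18` → val = 18
`n = 22` → n = 22
`result = val - n` → result = -4
So result = -4

Answer: -4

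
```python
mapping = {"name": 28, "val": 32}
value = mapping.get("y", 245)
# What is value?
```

Trace:
`mapping = {"name": 28, "val": 32}` → mapping = {'name': 28, 'val': 32}
`value = mapping.get("y", 245)` → value = 245
So value = 245

Answer: 245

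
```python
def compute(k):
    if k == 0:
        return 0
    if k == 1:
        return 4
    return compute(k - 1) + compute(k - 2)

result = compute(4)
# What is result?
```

Build up from base cases: compute(0)=0, compute(1)=4, compute(2)=4, compute(3)=8, compute(4)=12

Answer: 12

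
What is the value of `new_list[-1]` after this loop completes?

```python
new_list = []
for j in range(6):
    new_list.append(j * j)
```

Last element of squares 0 to 5
`new_list` takes the values: [] → [0] → [0, 1] → [0, 1, 4] → [0, 1, 4, 9] → [0, 1, 4, 9, 16] → [0, 1, 4, 9, 16, 25]
So `new_list[-1]` = 25

Answer: 25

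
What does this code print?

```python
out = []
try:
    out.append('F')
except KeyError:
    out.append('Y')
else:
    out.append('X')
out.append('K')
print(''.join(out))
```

Execution trace: 'F' (try body, no exception) → 'X' (else) → 'K' (after the try/except). Output: FXK

Answer: FXK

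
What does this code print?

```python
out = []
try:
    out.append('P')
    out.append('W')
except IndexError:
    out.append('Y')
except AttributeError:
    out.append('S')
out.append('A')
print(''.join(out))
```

Execution trace: 'P' (try body) → 'W' (try body, no exception) → 'A' (after the try/except). Output: PWA

Answer: PWA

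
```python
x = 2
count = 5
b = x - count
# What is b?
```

Trace:
`x = 2` → x = 2
`count = 5` → count = 5
`b = x - count` → b = -3
So b = -3

Answer: -3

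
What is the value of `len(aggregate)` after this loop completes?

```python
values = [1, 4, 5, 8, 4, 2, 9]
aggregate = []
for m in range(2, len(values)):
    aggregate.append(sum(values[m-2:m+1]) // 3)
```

Number of 3-element averages
`aggregate` takes the values: [] → [3] → [3, 5] → [3, 5, 5] → [3, 5, 5, 4] → [3, 5, 5, 4, 5]
So `len(aggregate)` = 5

Answer: 5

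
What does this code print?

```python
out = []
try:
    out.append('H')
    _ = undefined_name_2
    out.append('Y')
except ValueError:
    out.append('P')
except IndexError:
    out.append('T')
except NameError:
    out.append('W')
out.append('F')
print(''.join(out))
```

Execution trace: 'H' (try body) → 'W' (except NameError) → 'F' (after the try/except). Output: HWF

Answer: HWF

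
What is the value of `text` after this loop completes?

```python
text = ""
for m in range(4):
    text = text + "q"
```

Repeat 'q' 4 times
`text` takes the values: "" → "q" → "qq" → "qqq" → "qqqq"

Answer: "qqqq"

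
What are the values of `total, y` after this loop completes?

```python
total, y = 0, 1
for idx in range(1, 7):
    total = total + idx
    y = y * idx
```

Sum and factorial of 1 to 6
`total, y` takes the values: (0, 1) → (1, 1) → (3, 1) → (3, 2) → (6, 2) → (6, 6) → (10, 6) → (10, 24) → (15, 24) → (15, 120) → (21, 120) → (21, 720)

Answer: 21, 720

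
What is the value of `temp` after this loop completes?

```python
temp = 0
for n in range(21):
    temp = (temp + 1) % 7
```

Increment mod 7, 21 times = 0
`temp` takes the values: 0 → 1 → 2 → 3 → 4 → 5 → 6 → 0 → 1 → 2 → 3 → 4 → 5 → 6 → 0 → 1 → 2 → 3 → 4 → 5 → 6 → 0

Answer: 0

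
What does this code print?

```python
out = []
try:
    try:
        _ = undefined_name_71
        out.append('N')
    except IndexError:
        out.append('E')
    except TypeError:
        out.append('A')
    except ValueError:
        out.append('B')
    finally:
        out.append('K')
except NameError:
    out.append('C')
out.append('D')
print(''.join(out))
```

Execution trace: 'K' (finally) → 'C' (outer except NameError) → 'D' (after the try/except). Output: KCD

Answer: KCD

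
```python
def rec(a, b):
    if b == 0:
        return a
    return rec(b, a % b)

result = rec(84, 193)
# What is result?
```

rec(84, 193) -> rec(193, 84) -> rec(84, 25) -> rec(25, 9) -> rec(9, 7) -> rec(7, 2) -> rec(2, 1) -> rec(1, 0) -> 1

Answer: 1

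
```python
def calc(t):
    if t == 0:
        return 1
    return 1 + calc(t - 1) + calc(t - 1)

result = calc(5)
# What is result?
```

calc(t) = 1 + 2·calc(t-1), calc(0)=1. Closed form: (1+1)·2^5 - 1 = 63.

Answer: 63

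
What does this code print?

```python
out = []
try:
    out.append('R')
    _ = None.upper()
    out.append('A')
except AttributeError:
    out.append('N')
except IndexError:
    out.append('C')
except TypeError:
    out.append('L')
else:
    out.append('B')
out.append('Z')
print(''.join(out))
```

Execution trace: 'R' (try body) → 'N' (except AttributeError) → 'Z' (after the try/except). Output: RNZ

Answer: RNZ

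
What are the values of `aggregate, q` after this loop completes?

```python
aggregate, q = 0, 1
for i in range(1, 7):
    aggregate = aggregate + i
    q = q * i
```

Sum and factorial of 1 to 6
`aggregate, q` takes the values: (0, 1) → (1, 1) → (3, 1) → (3, 2) → (6, 2) → (6, 6) → (10, 6) → (10, 24) → (15, 24) → (15, 120) → (21, 120) → (21, 720)

Answer: 21, 720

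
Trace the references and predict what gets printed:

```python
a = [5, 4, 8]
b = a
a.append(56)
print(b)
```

Key concept: basic list aliasing.
Step by step:
`a = [5, 4, 8]` → a = [5, 4, 8]
`b = a` → b = [5, 4, 8] (same object as a)
`a.append(56)` → a = [5, 4, 8, 56] (same object as b); b = [5, 4, 8, 56] (same object as a)
`print(b)` → prints [5, 4, 8, 56]

Answer: [5, 4, 8, 56]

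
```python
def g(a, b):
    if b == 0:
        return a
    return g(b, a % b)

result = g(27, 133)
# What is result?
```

g(27, 133) -> g(133, 27) -> g(27, 25) -> g(25, 2) -> g(2, 1) -> g(1, 0) -> 1

Answer: 1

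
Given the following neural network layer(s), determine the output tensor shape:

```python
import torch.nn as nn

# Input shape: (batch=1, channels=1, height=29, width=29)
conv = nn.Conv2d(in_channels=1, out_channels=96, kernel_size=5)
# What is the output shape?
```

Input: (1, 1, 29, 29) -> Output: (1, 96, 25, 25)

Answer: (1, 96, 25, 25)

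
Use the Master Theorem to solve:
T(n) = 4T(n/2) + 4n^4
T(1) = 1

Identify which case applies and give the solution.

a=4, b=2, f(n)=4n^4. log_2(4) = 2. Since c=4 > 2 and the regularity condition holds (4(n/2)^4 = (4/2^4)n^4 with 4/2^4 < 1), Case 3 applies: T(n) = Θ(f(n)) = O(n^4).

Answer: O(n^4) - Case 3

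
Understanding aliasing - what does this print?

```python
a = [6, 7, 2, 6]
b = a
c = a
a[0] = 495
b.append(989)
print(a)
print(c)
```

Key concept: multiple aliases.
Step by step:
`a = [6, 7, 2, 6]` → a = [6, 7, 2, 6]
`b = a` → b = [6, 7, 2, 6] (same object as a)
`c = a` → c = [6, 7, 2, 6] (same object as a, b)
`a[0] = 495` → a = [495, 7, 2, 6] (same object as b, c); b = [495, 7, 2, 6] (same object as a, c); c = [495, 7, 2, 6] (same object as a, b)
`b.append(989)` → a = [495, 7, 2, 6, 989] (same object as b, c); b = [495, 7, 2, 6, 989] (same object as a, c); c = [495, 7, 2, 6, 989] (same object as a, b)
`print(a)` → prints [495, 7, 2, 6, 989]
`print(c)` → prints [495, 7, 2, 6, 989]

Answer:
[495, 7, 2, 6, 989]
[495, 7, 2, 6, 989]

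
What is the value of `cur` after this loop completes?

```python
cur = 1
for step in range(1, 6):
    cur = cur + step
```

Start at 1, add 1 through 5
`cur` takes the values: 1 → 2 → 4 → 7 → 11 → 16

Answer: 16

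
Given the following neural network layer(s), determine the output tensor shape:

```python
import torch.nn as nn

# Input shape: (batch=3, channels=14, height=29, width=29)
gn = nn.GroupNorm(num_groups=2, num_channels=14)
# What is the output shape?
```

Input: (3, 14, 29, 29) -> Output: (3, 14, 29, 29)

Answer: (3, 14, 29, 29)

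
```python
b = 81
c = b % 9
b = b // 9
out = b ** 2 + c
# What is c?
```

Trace:
`b = 81` → b = 81
`c = b % 9` → c = 0
`b = b // 9` → b = 9
`out = b ** 2 + c` → out = 81
So c = 0

Answer: 0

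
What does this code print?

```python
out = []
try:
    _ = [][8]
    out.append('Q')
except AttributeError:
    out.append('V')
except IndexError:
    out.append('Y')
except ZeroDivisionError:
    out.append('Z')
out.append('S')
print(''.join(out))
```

Execution trace: 'Y' (except IndexError) → 'S' (after the try/except). Output: YS

Answer: YS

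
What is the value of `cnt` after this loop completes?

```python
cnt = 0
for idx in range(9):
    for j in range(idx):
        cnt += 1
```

Triangle number: 0+1+2+...+8
`cnt` takes the values: 0 → 1 → 2 → 3 → 4 → 5 → 6 → 7 → 8 → 9 → 10 → 11 → 12 → 13 → 14 → 15 → 16 → 17 → 18 → 19 → 20 → 21 → 22 → 23 → 24 → 25 → 26 → 27 → 28 → 29 → 30 → 31 → 32 → 33 → 34 → 35 → 36

Answer: 36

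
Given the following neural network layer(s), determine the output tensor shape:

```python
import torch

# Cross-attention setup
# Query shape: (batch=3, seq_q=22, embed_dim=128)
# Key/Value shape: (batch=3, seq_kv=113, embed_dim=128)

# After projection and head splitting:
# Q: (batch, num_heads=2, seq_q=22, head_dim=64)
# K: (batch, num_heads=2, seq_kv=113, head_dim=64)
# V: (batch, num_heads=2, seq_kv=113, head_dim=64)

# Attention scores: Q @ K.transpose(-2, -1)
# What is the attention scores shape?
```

Input: (3, 22, 128) -> Output: (3, 2, 22, 113)

Answer: (3, 2, 22, 113)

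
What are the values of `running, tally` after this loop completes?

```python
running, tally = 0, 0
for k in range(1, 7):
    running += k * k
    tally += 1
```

Sum of squares and count
`running, tally` takes the values: (0, 0) → (1, 0) → (1, 1) → (5, 1) → (5, 2) → (14, 2) → (14, 3) → (30, 3) → (30, 4) → (55, 4) → (55, 5) → (91, 5) → (91, 6)

Answer: 91, 6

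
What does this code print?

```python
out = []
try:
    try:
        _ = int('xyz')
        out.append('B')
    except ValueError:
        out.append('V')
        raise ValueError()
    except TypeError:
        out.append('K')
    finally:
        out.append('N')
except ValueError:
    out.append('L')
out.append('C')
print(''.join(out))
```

Execution trace: 'V' (inner except ValueError) → 'N' (inner finally) → 'L' (outer except ValueError) → 'C' (after the try/except). Output: VNLC

Answer: VNLC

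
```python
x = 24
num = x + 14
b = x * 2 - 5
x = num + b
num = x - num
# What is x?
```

Trace:
`x = 24` → x = 24
`num = x + 14` → num = 38
`b = x * 2 - 5` → b = 43
`x = num + b` → x = 81
`num = x - num` → num = 43
So x = 81

Answer: 81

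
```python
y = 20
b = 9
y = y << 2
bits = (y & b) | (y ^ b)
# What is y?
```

Trace:
`y = 20` → y = 20
`b = 9` → b = 9
`y = y << 2` → y = 80
`bits = (y & b) | (y ^ b)` → bits = 89
So y = 80

Answer: 80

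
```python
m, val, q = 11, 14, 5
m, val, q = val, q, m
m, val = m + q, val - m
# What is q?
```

Trace:
`m, val, q = 11, 14, 5` → m = 11; val = 14; q = 5
`m, val, q = val, q, m` → m = 14; val = 5; q = 11
`m, val = m + q, val - m` → m = 25; val = -9
So q = 11

Answer: 11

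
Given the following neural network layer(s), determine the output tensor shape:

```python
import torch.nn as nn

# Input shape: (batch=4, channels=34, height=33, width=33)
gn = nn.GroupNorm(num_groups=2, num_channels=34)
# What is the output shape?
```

Input: (4, 34, 33, 33) -> Output: (4, 34, 33, 33)

Answer: (4, 34, 33, 33)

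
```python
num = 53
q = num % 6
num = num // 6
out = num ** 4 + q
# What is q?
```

Trace:
`num = 53` → num = 53
`q = num % 6` → q = 5
`num = num // 6` → num = 8
`out = num ** 4 + q` → out = 4101
So q = 5

Answer: 5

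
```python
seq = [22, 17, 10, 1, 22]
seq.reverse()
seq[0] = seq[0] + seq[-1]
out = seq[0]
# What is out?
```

Trace:
`seq = [22, 17, 10, 1, 22]` → seq = [22, 17, 10, 1, 22]
`seq.reverse()` → seq = [22, 1, 10, 17, 22]
`seq[0] = seq[0] + seq[-1]` → seq = [44, 1, 10, 17, 22]
`out = seq[0]` → out = 44
So out = 44

Answer: 44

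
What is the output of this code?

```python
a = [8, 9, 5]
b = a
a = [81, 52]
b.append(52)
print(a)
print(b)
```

Key concept: rebinding vs mutation: a is rebound to a new list, b still points at the original.
Step by step:
`a = [8, 9, 5]` → a = [8, 9, 5]
`b = a` → b = [8, 9, 5] (same object as a)
`a = [81, 52]` → a = [81, 52]
`b.append(52)` → b = [8, 9, 5, 52]
`print(a)` → prints [81, 52]
`print(b)` → prints [8, 9, 5, 52]

Answer:
[81, 52]
[8, 9, 5, 52]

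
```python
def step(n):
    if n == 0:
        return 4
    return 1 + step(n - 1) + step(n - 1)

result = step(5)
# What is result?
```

step(n) = 1 + 2·step(n-1), step(0)=4. Closed form: (4+1)·2^5 - 1 = 159.

Answer: 159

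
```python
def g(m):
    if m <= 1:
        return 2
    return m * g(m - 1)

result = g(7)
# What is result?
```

g(7) = 7 * 6 * 5 * 4 * 3 * 2 * 2 = 10080

Answer: 10080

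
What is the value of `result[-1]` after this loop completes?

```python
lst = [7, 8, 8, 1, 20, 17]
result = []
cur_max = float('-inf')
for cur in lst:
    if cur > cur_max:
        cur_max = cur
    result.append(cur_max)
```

Running max ends at 20
`result` takes the values: [] → [7] → [7, 8] → [7, 8, 8] → [7, 8, 8, 8] → [7, 8, 8, 8, 20] → [7, 8, 8, 8, 20, 20]
So `result[-1]` = 20

Answer: 20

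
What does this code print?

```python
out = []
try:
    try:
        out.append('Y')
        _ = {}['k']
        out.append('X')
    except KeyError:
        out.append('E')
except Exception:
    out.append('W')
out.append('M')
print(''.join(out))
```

Execution trace: 'Y' (inner try body) → 'E' (inner except KeyError) → 'M' (after the try/except). Output: YEM

Answer: YEM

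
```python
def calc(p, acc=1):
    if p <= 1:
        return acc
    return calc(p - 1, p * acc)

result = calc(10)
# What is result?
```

Accumulator trace (n, acc): (10, 1) -> (9, 10) -> (8, 90) -> (7, 720) -> (6, 5040) -> (5, 30240) -> (4, 151200) -> (3, 604800) -> (2, 1814400) -> (1, 3628800) -> return 3628800

Answer: 3628800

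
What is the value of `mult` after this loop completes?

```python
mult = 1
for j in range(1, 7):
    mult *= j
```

6! = 720
`mult` takes the values: 1 → 2 → 6 → 24 → 120 → 720

Answer: 720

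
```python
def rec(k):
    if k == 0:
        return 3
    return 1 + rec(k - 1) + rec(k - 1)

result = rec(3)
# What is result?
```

rec(k) = 1 + 2·rec(k-1), rec(0)=3. Closed form: (3+1)·2^3 - 1 = 31.

Answer: 31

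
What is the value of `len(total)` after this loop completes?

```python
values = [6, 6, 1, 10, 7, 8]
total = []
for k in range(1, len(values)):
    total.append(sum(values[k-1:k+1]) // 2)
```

Number of 2-element averages
`total` takes the values: [] → [6] → [6, 3] → [6, 3, 5] → [6, 3, 5, 8] → [6, 3, 5, 8, 7]
So `len(total)` = 5

Answer: 5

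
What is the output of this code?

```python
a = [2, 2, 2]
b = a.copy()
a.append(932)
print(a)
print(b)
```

Key concept: list.copy() creates independent copy.
Step by step:
`a = [2, 2, 2]` → a = [2, 2, 2]
`b = a.copy()` → b = [2, 2, 2]
`a.append(932)` → a = [2, 2, 2, 932]
`print(a)` → prints [2, 2, 2, 932]
`print(b)` → prints [2, 2, 2]

Answer:
[2, 2, 2, 932]
[2, 2, 2]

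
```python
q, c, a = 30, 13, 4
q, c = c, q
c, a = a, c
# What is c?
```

Trace:
`q, c, a = 30, 13, 4` → q = 30; c = 13; a = 4
`q, c = c, q` → q = 13; c = 30
`c, a = a, c` → c = 4; a = 30
So c = 4

Answer: 4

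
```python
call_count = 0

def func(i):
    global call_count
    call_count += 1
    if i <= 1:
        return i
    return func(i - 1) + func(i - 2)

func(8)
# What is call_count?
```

Calls(i) = 1 + Calls(i-1) + Calls(i-2); Calls(0)=Calls(1)=1. For i=8 this gives 67.

Answer: 67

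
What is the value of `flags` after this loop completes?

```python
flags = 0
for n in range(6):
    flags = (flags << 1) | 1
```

Build 6 consecutive 1-bits: 0b111111
`flags` takes the values: 0 → 1 → 3 → 7 → 15 → 31 → 63

Answer: 63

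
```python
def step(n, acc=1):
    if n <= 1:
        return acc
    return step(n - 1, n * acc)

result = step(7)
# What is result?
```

Accumulator trace (n, acc): (7, 1) -> (6, 7) -> (5, 42) -> (4, 210) -> (3, 840) -> (2, 2520) -> (1, 5040) -> return 5040

Answer: 5040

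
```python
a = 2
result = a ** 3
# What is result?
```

Trace:
`a = 2` → a = 2
`result = a ** 3` → result = 8
So result = 8

Answer: 8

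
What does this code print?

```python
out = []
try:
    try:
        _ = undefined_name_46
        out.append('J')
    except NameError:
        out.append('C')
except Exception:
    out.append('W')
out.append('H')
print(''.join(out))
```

Execution trace: 'C' (inner except NameError) → 'H' (after the try/except). Output: CH

Answer: CH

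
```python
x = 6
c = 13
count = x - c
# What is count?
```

Trace:
`x = 6` → x = 6
`c = 13` → c = 13
`count = x - c` → count = -7
So count = -7

Answer: -7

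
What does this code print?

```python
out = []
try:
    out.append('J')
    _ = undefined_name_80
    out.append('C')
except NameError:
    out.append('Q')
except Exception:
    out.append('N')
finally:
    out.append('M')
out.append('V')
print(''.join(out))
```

Execution trace: 'J' (try body) → 'Q' (except NameError) → 'M' (finally) → 'V' (after the try/except). Output: JQMV

Answer: JQMV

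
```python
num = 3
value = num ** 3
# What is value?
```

Trace:
`num = 3` → num = 3
`value = num ** 3` → value = 27
So value = 27

Answer: 27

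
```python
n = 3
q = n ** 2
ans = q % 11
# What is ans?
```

Trace:
`n = 3` → n = 3
`q = n ** 2` → q = 9
`ans = q % 11` → ans = 9
So ans = 9

Answer: 9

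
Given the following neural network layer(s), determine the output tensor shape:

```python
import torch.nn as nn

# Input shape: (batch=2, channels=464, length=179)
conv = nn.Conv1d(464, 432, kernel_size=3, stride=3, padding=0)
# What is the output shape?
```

Input: (2, 464, 179) -> Output: (2, 432, 59)

Answer: (2, 432, 59)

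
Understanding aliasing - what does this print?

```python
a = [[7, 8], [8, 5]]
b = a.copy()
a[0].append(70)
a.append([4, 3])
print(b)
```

Key concept: shallow copy with nested lists.
Step by step:
`a = [[7, 8], [8, 5]]` → a = [[7, 8], [8, 5]]
`b = a.copy()` → b = [[7, 8], [8, 5]]
`a[0].append(70)` → a = [[7, 8, 70], [8, 5]]; b = [[7, 8, 70], [8, 5]]
`a.append([4, 3])` → a = [[7, 8, 70], [8, 5], [4, 3]]
`print(b)` → prints [[7, 8, 70], [8, 5]]

Answer: [[7, 8, 70], [8, 5]]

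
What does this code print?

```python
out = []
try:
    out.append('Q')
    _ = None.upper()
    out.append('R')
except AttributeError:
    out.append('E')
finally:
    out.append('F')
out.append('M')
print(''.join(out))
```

Execution trace: 'Q' (try body) → 'E' (except AttributeError) → 'F' (finally) → 'M' (after the try/except). Output: QEFM

Answer: QEFM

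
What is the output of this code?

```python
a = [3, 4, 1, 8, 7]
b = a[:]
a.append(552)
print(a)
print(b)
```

Key concept: slice [:] creates copy.
Step by step:
`a = [3, 4, 1, 8, 7]` → a = [3, 4, 1, 8, 7]
`b = a[:]` → b = [3, 4, 1, 8, 7]
`a.append(552)` → a = [3, 4, 1, 8, 7, 552]
`print(a)` → prints [3, 4, 1, 8, 7, 552]
`print(b)` → prints [3, 4, 1, 8, 7]

Answer:
[3, 4, 1, 8, 7, 552]
[3, 4, 1, 8, 7]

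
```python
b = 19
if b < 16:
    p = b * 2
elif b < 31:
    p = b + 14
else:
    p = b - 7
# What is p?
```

Trace:
`b = 19` → b = 19
`if b < 16: ...` → b < 16 is False, b < 31 is True → p = 33
So p = 33

Answer: 33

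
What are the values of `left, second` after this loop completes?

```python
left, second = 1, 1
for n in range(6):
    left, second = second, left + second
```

Fibonacci: after 6 iterations
`left, second` takes the values: (1, 1) → (1, 2) → (2, 3) → (3, 5) → (5, 8) → (8, 13) → (13, 21)

Answer: 13, 21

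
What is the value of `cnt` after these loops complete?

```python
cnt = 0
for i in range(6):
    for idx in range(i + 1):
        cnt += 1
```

Triangle: 1 + 2 + ... + 6
`cnt` takes the values: 0 → 1 → 2 → 3 → 4 → 5 → 6 → 7 → 8 → 9 → 10 → 11 → 12 → 13 → 14 → 15 → 16 → 17 → 18 → 19 → 20 → 21

Answer: 21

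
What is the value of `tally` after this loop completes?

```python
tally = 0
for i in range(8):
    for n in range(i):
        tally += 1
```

Triangle number: 0+1+2+...+7
`tally` takes the values: 0 → 1 → 2 → 3 → 4 → 5 → 6 → 7 → 8 → 9 → 10 → 11 → 12 → 13 → 14 → 15 → 16 → 17 → 18 → 19 → 20 → 21 → 22 → 23 → 24 → 25 → 26 → 27 → 28

Answer: 28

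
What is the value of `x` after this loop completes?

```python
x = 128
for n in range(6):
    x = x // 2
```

Halve 6 times: 128 // 2^6 = 2
`x` takes the values: 128 → 64 → 32 → 16 → 8 → 4 → 2

Answer: 2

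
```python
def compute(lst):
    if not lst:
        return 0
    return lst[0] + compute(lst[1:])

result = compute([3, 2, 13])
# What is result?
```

3 + 2 + 13 + 0 = 18

Answer: 18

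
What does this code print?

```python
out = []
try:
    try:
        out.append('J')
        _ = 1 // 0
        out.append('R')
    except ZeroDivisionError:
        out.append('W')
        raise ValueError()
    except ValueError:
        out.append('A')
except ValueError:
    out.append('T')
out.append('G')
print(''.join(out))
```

Execution trace: 'J' (inner try body) → 'W' (inner except ZeroDivisionError) → 'T' (outer except ValueError) → 'G' (after the try/except). Output: JWTG

Answer: JWTG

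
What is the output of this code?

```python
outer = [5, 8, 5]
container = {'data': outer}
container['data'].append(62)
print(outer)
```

Key concept: dict holds reference to list.
Step by step:
`outer = [5, 8, 5]` → outer = [5, 8, 5]
`container = {'data': outer}` → container = {'data': [5, 8, 5]}
`container['data'].append(62)` → outer = [5, 8, 5, 62]; container = {'data': [5, 8, 5, 62]}
`print(outer)` → prints [5, 8, 5, 62]

Answer: [5, 8, 5, 62]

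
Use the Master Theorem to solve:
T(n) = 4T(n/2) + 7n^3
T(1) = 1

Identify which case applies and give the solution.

a=4, b=2, f(n)=7n^3. log_2(4) = 2. Since c=3 > 2 and the regularity condition holds (4(n/2)^3 = (4/2^3)n^3 with 4/2^3 < 1), Case 3 applies: T(n) = Θ(f(n)) = O(n^3).

Answer: O(n^3) - Case 3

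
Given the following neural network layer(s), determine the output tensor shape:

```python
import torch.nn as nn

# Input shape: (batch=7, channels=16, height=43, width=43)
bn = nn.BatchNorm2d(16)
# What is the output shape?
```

Input: (7, 16, 43, 43) -> Output: (7, 16, 43, 43)

Answer: (7, 16, 43, 43)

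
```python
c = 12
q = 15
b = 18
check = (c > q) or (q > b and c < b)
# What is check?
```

Trace:
`c = 12` → c = 12
`q = 15` → q = 15
`b = 18` → b = 18
`check = (c > q) or (q > b and c < b)` → check = False
So check = False

Answer: False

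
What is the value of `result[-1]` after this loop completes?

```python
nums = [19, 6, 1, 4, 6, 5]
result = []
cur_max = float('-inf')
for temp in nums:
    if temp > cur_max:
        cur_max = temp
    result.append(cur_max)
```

Running max ends at 19
`result` takes the values: [] → [19] → [19, 19] → [19, 19, 19] → [19, 19, 19, 19] → [19, 19, 19, 19, 19] → [19, 19, 19, 19, 19, 19]
So `result[-1]` = 19

Answer: 19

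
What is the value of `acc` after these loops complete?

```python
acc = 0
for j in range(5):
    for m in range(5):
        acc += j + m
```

Sum of all j+m for j,m in 5x5
`acc` takes the values: 0 → 1 → 3 → 6 → 10 → 11 → 13 → 16 → 20 → 25 → 27 → 30 → 34 → 39 → 45 → 48 → 52 → 57 → 63 → 70 → 74 → 79 → 85 → 92 → 100

Answer: 100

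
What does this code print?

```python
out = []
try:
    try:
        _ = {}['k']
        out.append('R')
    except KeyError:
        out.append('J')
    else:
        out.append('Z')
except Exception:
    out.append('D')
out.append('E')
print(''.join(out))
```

Execution trace: 'J' (inner except KeyError) → 'E' (after the try/except). Output: JE

Answer: JE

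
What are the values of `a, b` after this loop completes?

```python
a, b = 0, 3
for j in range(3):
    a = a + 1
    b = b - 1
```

a goes 0→3, b goes 3→0
`a, b` takes the values: (0, 3) → (1, 3) → (1, 2) → (2, 2) → (2, 1) → (3, 1) → (3, 0)

Answer: 3, 0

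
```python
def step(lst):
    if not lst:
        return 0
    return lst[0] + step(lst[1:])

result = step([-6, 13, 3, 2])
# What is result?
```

(-6) + 13 + 3 + 2 + 0 = 12

Answer: 12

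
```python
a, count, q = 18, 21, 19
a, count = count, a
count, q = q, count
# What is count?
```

Trace:
`a, count, q = 18, 21, 19` → a = 18; count = 21; q = 19
`a, count = count, a` → a = 21; count = 18
`count, q = q, count` → count = 19; q = 18
So count = 19

Answer: 19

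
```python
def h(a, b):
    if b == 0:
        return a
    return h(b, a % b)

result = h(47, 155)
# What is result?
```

h(47, 155) -> h(155, 47) -> h(47, 14) -> h(14, 5) -> h(5, 4) -> h(4, 1) -> h(1, 0) -> 1

Answer: 1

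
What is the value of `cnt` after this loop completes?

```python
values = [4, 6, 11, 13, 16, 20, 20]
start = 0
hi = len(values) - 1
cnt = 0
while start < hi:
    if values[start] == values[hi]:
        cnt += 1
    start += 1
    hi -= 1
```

Count matching pairs from ends
`cnt` takes the values: 0

Answer: 0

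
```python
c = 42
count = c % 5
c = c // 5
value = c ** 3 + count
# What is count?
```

Trace:
`c = 42` → c = 42
`count = c % 5` → count = 2
`c = c // 5` → c = 8
`value = c ** 3 + count` → value = 514
So count = 2

Answer: 2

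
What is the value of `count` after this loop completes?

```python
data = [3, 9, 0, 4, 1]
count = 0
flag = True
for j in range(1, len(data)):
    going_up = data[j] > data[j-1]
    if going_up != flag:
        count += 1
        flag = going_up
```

Count direction changes in [3, 9, 0, 4, 1]
`count` takes the values: 0 → 1 → 2 → 3

Answer: 3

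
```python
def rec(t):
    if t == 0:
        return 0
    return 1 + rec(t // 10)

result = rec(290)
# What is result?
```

Count of digits of 290: 3

Answer: 3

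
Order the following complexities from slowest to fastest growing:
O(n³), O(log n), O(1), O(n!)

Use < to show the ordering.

Ordered by growth rate: O(1) < O(log n) < O(n³) < O(n!)

Answer: O(1) < O(log n) < O(n³) < O(n!)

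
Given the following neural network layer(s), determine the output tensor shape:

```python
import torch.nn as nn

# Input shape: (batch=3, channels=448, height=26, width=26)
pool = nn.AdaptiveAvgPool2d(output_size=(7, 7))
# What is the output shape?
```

Input: (3, 448, 26, 26) -> Output: (3, 448, 7, 7)

Answer: (3, 448, 7, 7)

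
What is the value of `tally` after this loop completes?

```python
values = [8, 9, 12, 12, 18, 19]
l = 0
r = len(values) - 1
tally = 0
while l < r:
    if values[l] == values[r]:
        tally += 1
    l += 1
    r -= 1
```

Count matching pairs from ends
`tally` takes the values: 0 → 1

Answer: 1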